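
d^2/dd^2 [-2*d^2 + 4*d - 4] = -4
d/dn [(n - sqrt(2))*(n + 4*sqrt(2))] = 2*n + 3*sqrt(2)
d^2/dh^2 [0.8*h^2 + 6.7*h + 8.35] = 1.60000000000000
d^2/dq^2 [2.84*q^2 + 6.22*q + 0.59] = 5.68000000000000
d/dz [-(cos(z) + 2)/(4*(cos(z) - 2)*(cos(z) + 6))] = (sin(z)^2 - 4*cos(z) - 21)*sin(z)/(4*(cos(z) - 2)^2*(cos(z) + 6)^2)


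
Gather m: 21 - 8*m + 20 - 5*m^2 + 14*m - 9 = -5*m^2 + 6*m + 32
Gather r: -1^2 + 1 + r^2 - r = r^2 - r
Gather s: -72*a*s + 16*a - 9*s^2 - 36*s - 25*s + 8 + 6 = 16*a - 9*s^2 + s*(-72*a - 61) + 14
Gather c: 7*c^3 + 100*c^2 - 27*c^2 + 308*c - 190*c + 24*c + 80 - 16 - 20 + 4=7*c^3 + 73*c^2 + 142*c + 48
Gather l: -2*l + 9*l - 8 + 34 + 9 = 7*l + 35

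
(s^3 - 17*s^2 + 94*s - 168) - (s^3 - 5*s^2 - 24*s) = -12*s^2 + 118*s - 168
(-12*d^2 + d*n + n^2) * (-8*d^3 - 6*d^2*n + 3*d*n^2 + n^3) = 96*d^5 + 64*d^4*n - 50*d^3*n^2 - 15*d^2*n^3 + 4*d*n^4 + n^5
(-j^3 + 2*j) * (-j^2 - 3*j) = j^5 + 3*j^4 - 2*j^3 - 6*j^2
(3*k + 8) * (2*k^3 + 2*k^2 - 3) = 6*k^4 + 22*k^3 + 16*k^2 - 9*k - 24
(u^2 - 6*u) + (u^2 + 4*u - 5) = 2*u^2 - 2*u - 5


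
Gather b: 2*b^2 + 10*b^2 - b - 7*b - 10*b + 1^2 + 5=12*b^2 - 18*b + 6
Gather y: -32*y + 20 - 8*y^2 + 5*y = -8*y^2 - 27*y + 20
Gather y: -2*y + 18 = 18 - 2*y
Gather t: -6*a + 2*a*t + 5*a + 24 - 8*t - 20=-a + t*(2*a - 8) + 4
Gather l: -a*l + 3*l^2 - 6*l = 3*l^2 + l*(-a - 6)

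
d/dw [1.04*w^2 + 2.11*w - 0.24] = 2.08*w + 2.11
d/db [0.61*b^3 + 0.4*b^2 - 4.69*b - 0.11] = 1.83*b^2 + 0.8*b - 4.69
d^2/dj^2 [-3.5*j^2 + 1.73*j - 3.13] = -7.00000000000000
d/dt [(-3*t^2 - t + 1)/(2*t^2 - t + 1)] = 5*t*(t - 2)/(4*t^4 - 4*t^3 + 5*t^2 - 2*t + 1)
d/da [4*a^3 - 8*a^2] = 4*a*(3*a - 4)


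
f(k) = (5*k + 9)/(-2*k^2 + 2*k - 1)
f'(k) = (4*k - 2)*(5*k + 9)/(-2*k^2 + 2*k - 1)^2 + 5/(-2*k^2 + 2*k - 1) = (10*k^2 + 36*k - 23)/(4*k^4 - 8*k^3 + 8*k^2 - 4*k + 1)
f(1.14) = -11.14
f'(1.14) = 17.83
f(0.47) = -22.62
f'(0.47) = -15.37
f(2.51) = -2.51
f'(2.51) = 1.77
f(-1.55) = -0.14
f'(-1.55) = -0.69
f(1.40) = -7.55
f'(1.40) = 10.46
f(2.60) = -2.36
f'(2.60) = 1.59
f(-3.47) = 0.26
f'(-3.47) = -0.03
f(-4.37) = 0.27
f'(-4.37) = 0.00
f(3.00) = -1.85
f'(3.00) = 1.04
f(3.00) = -1.85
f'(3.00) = 1.04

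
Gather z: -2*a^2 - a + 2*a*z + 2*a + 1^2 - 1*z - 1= -2*a^2 + a + z*(2*a - 1)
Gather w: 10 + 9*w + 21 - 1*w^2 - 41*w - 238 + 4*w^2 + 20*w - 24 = 3*w^2 - 12*w - 231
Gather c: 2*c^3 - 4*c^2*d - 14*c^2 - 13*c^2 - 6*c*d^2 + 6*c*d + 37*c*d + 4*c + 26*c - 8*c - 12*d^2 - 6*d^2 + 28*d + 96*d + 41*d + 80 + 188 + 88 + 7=2*c^3 + c^2*(-4*d - 27) + c*(-6*d^2 + 43*d + 22) - 18*d^2 + 165*d + 363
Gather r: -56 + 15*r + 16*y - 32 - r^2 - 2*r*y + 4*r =-r^2 + r*(19 - 2*y) + 16*y - 88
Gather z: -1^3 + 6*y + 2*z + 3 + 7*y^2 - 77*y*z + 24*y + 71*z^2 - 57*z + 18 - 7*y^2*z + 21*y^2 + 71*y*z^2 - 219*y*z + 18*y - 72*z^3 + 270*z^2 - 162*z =28*y^2 + 48*y - 72*z^3 + z^2*(71*y + 341) + z*(-7*y^2 - 296*y - 217) + 20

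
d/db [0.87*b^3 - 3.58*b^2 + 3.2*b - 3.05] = 2.61*b^2 - 7.16*b + 3.2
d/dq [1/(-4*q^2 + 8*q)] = (q - 1)/(2*q^2*(q - 2)^2)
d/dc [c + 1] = 1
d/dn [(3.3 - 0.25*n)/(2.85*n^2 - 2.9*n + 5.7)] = (0.7125*n^2 - 18.81*n + 8.145)/(8.1225*n^4 - 16.53*n^3 + 40.9*n^2 - 33.06*n + 32.49)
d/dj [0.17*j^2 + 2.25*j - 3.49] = 0.34*j + 2.25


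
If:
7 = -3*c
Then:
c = -7/3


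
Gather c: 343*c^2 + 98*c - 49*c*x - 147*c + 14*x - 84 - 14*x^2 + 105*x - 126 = 343*c^2 + c*(-49*x - 49) - 14*x^2 + 119*x - 210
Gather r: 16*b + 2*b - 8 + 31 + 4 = 18*b + 27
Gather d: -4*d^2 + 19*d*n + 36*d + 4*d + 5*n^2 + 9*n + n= -4*d^2 + d*(19*n + 40) + 5*n^2 + 10*n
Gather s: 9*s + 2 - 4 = 9*s - 2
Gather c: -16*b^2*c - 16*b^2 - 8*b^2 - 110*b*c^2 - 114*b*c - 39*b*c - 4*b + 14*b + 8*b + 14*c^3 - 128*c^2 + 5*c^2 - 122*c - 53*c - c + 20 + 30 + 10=-24*b^2 + 18*b + 14*c^3 + c^2*(-110*b - 123) + c*(-16*b^2 - 153*b - 176) + 60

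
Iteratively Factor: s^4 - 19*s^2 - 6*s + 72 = (s - 4)*(s^3 + 4*s^2 - 3*s - 18) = (s - 4)*(s + 3)*(s^2 + s - 6) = (s - 4)*(s - 2)*(s + 3)*(s + 3)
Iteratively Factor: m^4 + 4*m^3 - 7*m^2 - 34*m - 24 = (m + 2)*(m^3 + 2*m^2 - 11*m - 12) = (m + 1)*(m + 2)*(m^2 + m - 12) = (m - 3)*(m + 1)*(m + 2)*(m + 4)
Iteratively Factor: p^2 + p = (p)*(p + 1)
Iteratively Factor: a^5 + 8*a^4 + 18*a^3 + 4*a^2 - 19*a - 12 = (a + 1)*(a^4 + 7*a^3 + 11*a^2 - 7*a - 12) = (a + 1)*(a + 4)*(a^3 + 3*a^2 - a - 3) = (a - 1)*(a + 1)*(a + 4)*(a^2 + 4*a + 3) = (a - 1)*(a + 1)^2*(a + 4)*(a + 3)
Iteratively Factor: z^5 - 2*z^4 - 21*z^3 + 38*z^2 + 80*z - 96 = (z - 4)*(z^4 + 2*z^3 - 13*z^2 - 14*z + 24) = (z - 4)*(z - 1)*(z^3 + 3*z^2 - 10*z - 24) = (z - 4)*(z - 1)*(z + 2)*(z^2 + z - 12) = (z - 4)*(z - 3)*(z - 1)*(z + 2)*(z + 4)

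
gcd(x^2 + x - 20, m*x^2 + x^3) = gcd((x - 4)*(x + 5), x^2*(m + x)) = 1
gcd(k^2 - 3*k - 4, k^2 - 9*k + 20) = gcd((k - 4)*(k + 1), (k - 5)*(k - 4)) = k - 4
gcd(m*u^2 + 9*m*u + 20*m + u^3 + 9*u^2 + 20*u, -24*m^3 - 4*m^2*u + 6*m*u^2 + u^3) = 1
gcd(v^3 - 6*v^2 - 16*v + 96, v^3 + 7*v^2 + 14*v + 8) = v + 4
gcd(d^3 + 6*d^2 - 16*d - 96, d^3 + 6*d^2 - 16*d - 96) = d^3 + 6*d^2 - 16*d - 96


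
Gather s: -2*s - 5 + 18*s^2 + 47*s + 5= 18*s^2 + 45*s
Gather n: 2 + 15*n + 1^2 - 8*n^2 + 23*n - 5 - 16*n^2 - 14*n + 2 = -24*n^2 + 24*n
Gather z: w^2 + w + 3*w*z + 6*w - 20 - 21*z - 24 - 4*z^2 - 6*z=w^2 + 7*w - 4*z^2 + z*(3*w - 27) - 44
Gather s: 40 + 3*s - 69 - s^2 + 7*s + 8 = -s^2 + 10*s - 21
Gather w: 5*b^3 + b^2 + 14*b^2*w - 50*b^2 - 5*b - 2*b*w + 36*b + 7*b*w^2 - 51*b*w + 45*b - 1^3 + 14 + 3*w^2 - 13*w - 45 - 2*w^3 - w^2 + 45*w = 5*b^3 - 49*b^2 + 76*b - 2*w^3 + w^2*(7*b + 2) + w*(14*b^2 - 53*b + 32) - 32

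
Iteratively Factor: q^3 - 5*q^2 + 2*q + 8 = (q - 4)*(q^2 - q - 2) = (q - 4)*(q - 2)*(q + 1)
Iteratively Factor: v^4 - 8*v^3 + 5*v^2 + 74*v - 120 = (v - 4)*(v^3 - 4*v^2 - 11*v + 30) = (v - 4)*(v - 2)*(v^2 - 2*v - 15) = (v - 5)*(v - 4)*(v - 2)*(v + 3)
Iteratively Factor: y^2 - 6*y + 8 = (y - 2)*(y - 4)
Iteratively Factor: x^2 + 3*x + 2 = (x + 2)*(x + 1)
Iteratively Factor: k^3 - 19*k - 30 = (k - 5)*(k^2 + 5*k + 6) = (k - 5)*(k + 3)*(k + 2)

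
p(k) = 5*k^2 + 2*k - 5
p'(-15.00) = -148.00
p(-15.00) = 1090.00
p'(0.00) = 2.00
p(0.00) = -5.00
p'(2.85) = 30.50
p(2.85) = 41.31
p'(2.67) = 28.70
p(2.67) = 35.98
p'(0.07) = 2.70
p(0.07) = -4.84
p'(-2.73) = -25.30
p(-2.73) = 26.80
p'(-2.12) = -19.20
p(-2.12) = 13.23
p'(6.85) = 70.50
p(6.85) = 243.31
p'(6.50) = 67.00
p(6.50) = 219.25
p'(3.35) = 35.50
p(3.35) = 57.81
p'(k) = 10*k + 2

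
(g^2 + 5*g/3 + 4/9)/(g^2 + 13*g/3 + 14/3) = (9*g^2 + 15*g + 4)/(3*(3*g^2 + 13*g + 14))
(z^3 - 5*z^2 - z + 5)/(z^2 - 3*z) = (z^3 - 5*z^2 - z + 5)/(z*(z - 3))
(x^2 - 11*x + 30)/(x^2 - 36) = (x - 5)/(x + 6)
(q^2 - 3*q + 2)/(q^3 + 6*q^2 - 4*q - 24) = (q - 1)/(q^2 + 8*q + 12)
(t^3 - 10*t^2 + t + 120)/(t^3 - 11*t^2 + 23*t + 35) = (t^2 - 5*t - 24)/(t^2 - 6*t - 7)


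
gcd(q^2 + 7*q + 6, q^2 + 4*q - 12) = q + 6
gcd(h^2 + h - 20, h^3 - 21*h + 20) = h^2 + h - 20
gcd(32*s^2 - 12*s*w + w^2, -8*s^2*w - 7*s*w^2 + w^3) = 8*s - w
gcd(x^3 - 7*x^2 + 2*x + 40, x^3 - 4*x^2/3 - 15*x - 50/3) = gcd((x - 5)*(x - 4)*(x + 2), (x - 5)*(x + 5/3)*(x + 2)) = x^2 - 3*x - 10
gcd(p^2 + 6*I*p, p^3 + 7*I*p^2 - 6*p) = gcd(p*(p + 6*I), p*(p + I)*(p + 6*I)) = p^2 + 6*I*p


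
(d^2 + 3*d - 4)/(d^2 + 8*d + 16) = (d - 1)/(d + 4)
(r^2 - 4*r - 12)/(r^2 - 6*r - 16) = (r - 6)/(r - 8)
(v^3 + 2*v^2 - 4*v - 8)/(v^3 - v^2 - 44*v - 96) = (-v^3 - 2*v^2 + 4*v + 8)/(-v^3 + v^2 + 44*v + 96)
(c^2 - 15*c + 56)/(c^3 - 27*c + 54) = (c^2 - 15*c + 56)/(c^3 - 27*c + 54)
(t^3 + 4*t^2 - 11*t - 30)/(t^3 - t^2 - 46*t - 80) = (t - 3)/(t - 8)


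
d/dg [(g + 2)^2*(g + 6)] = (g + 2)*(3*g + 14)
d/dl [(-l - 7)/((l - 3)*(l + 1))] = (l^2 + 14*l - 11)/(l^4 - 4*l^3 - 2*l^2 + 12*l + 9)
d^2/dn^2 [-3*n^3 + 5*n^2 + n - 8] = 10 - 18*n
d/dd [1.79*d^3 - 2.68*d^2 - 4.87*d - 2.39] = 5.37*d^2 - 5.36*d - 4.87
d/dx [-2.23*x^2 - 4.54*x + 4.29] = -4.46*x - 4.54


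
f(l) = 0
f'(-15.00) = 0.00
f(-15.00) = 0.00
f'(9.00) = 0.00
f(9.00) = 0.00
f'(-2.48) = 0.00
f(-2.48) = 0.00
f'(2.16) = 0.00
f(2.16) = 0.00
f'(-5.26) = 0.00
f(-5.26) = 0.00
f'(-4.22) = 0.00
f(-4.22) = 0.00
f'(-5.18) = 0.00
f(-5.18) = 0.00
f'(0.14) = 0.00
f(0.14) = 0.00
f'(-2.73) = 0.00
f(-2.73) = 0.00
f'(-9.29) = 0.00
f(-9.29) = 0.00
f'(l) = 0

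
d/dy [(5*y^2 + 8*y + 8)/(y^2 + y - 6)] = (-3*y^2 - 76*y - 56)/(y^4 + 2*y^3 - 11*y^2 - 12*y + 36)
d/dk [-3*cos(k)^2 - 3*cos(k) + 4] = 3*sin(k) + 3*sin(2*k)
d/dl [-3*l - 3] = -3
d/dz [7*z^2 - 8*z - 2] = 14*z - 8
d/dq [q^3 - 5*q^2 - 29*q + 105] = 3*q^2 - 10*q - 29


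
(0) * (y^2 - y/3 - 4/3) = 0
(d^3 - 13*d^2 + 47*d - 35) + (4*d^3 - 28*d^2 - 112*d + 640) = 5*d^3 - 41*d^2 - 65*d + 605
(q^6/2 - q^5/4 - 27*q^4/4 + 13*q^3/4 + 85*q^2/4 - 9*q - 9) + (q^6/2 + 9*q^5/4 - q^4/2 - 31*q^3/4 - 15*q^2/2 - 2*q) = q^6 + 2*q^5 - 29*q^4/4 - 9*q^3/2 + 55*q^2/4 - 11*q - 9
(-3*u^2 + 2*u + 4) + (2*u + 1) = -3*u^2 + 4*u + 5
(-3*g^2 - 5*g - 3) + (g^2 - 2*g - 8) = -2*g^2 - 7*g - 11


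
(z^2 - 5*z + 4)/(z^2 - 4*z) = (z - 1)/z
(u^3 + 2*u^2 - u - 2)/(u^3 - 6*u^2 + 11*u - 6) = (u^2 + 3*u + 2)/(u^2 - 5*u + 6)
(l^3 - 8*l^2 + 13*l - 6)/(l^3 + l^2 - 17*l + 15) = (l^2 - 7*l + 6)/(l^2 + 2*l - 15)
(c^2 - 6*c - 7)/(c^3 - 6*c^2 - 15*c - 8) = (c - 7)/(c^2 - 7*c - 8)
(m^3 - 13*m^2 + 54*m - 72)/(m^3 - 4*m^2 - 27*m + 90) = (m - 4)/(m + 5)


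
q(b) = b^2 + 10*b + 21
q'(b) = 2*b + 10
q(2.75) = 56.06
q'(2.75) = 15.50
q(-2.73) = 1.15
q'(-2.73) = 4.54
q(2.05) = 45.70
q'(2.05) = 14.10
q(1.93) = 44.02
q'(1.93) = 13.86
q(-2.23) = 3.67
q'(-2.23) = 5.54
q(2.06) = 45.84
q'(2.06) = 14.12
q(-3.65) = -2.18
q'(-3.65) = 2.70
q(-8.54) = 8.53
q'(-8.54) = -7.08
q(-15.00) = 96.00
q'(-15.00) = -20.00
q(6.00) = 117.00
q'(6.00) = 22.00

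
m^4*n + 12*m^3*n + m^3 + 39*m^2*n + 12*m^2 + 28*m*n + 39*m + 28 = (m + 1)*(m + 4)*(m + 7)*(m*n + 1)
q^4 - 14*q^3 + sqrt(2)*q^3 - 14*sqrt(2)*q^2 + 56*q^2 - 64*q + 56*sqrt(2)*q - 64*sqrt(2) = (q - 8)*(q - 4)*(q - 2)*(q + sqrt(2))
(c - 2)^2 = c^2 - 4*c + 4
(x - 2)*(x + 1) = x^2 - x - 2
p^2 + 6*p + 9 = (p + 3)^2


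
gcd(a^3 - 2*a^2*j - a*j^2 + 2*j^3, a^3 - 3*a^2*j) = 1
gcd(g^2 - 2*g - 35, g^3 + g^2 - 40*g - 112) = g - 7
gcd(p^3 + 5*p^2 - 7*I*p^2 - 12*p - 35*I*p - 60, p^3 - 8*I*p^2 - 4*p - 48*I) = p - 4*I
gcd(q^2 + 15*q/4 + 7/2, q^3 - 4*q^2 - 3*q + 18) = q + 2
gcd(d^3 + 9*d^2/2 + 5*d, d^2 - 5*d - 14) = d + 2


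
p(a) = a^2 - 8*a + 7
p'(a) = 2*a - 8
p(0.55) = 2.90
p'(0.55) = -6.90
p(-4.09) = 56.45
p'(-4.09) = -16.18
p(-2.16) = 28.95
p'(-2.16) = -12.32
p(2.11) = -5.43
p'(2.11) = -3.78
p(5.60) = -6.44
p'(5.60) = 3.20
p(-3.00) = 40.00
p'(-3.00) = -14.00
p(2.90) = -7.79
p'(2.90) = -2.20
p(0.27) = 4.91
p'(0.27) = -7.46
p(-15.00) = 352.00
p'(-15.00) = -38.00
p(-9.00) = 160.00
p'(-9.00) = -26.00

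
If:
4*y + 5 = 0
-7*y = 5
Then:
No Solution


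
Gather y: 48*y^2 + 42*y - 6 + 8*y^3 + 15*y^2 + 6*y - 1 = 8*y^3 + 63*y^2 + 48*y - 7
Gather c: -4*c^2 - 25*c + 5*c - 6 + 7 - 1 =-4*c^2 - 20*c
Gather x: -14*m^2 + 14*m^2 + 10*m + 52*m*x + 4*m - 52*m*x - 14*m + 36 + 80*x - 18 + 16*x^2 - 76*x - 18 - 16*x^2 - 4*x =0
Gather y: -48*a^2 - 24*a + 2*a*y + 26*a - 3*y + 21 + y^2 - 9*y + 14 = -48*a^2 + 2*a + y^2 + y*(2*a - 12) + 35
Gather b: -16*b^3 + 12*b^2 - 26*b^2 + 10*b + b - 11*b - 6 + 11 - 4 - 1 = -16*b^3 - 14*b^2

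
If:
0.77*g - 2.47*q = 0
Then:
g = 3.20779220779221*q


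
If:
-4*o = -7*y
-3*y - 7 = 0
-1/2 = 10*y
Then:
No Solution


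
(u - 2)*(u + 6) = u^2 + 4*u - 12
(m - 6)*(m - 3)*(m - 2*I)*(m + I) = m^4 - 9*m^3 - I*m^3 + 20*m^2 + 9*I*m^2 - 18*m - 18*I*m + 36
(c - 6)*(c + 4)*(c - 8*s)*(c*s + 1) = c^4*s - 8*c^3*s^2 - 2*c^3*s + c^3 + 16*c^2*s^2 - 32*c^2*s - 2*c^2 + 192*c*s^2 + 16*c*s - 24*c + 192*s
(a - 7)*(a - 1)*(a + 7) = a^3 - a^2 - 49*a + 49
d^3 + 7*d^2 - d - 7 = (d - 1)*(d + 1)*(d + 7)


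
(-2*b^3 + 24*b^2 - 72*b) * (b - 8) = -2*b^4 + 40*b^3 - 264*b^2 + 576*b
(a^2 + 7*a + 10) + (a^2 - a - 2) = 2*a^2 + 6*a + 8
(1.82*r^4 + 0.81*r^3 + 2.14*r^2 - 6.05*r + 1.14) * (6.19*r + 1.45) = 11.2658*r^5 + 7.6529*r^4 + 14.4211*r^3 - 34.3465*r^2 - 1.7159*r + 1.653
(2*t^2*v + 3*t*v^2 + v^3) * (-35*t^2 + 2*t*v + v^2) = -70*t^4*v - 101*t^3*v^2 - 27*t^2*v^3 + 5*t*v^4 + v^5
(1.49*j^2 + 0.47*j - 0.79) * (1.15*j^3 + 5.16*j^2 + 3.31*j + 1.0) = 1.7135*j^5 + 8.2289*j^4 + 6.4486*j^3 - 1.0307*j^2 - 2.1449*j - 0.79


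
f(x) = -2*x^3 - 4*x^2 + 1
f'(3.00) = -78.00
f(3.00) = -89.00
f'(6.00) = -264.00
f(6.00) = -575.00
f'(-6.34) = -190.45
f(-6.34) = 349.90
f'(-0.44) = 2.36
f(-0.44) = 0.40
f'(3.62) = -107.59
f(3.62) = -146.29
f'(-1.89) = -6.31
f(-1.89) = 0.21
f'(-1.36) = -0.22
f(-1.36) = -1.37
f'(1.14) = -16.92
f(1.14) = -7.16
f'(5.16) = -201.03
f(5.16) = -380.28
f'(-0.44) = 2.36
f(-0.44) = 0.40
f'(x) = -6*x^2 - 8*x = 2*x*(-3*x - 4)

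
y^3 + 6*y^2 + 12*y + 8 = (y + 2)^3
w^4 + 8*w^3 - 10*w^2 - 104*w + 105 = (w - 3)*(w - 1)*(w + 5)*(w + 7)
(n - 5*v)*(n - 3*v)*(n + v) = n^3 - 7*n^2*v + 7*n*v^2 + 15*v^3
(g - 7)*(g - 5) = g^2 - 12*g + 35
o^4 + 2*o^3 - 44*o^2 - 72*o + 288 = (o - 6)*(o - 2)*(o + 4)*(o + 6)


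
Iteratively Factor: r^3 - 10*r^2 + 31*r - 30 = (r - 3)*(r^2 - 7*r + 10) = (r - 5)*(r - 3)*(r - 2)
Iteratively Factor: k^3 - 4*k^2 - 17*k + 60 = (k - 5)*(k^2 + k - 12) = (k - 5)*(k - 3)*(k + 4)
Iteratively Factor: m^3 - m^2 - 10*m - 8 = (m + 2)*(m^2 - 3*m - 4) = (m - 4)*(m + 2)*(m + 1)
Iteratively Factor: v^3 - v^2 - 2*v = (v)*(v^2 - v - 2) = v*(v - 2)*(v + 1)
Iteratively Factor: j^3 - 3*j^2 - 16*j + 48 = (j + 4)*(j^2 - 7*j + 12) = (j - 3)*(j + 4)*(j - 4)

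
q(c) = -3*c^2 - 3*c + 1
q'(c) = -6*c - 3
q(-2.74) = -13.30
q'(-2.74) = 13.44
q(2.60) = -27.08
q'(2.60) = -18.60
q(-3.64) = -27.83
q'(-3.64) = 18.84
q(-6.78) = -116.57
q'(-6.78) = 37.68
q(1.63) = -11.86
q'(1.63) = -12.78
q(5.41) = -103.03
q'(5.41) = -35.46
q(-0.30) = 1.63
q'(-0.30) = -1.20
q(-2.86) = -14.96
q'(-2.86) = 14.16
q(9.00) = -269.00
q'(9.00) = -57.00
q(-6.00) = -89.00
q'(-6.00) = 33.00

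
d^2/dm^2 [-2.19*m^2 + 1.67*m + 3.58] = -4.38000000000000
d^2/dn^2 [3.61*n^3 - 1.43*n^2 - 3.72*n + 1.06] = 21.66*n - 2.86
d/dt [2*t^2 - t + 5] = 4*t - 1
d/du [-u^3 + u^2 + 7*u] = -3*u^2 + 2*u + 7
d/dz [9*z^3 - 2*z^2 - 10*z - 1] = 27*z^2 - 4*z - 10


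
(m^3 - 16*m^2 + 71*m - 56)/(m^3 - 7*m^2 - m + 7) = (m - 8)/(m + 1)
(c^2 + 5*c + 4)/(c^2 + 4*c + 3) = (c + 4)/(c + 3)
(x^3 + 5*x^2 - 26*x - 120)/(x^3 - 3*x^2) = (x^3 + 5*x^2 - 26*x - 120)/(x^2*(x - 3))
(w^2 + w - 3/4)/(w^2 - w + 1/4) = (2*w + 3)/(2*w - 1)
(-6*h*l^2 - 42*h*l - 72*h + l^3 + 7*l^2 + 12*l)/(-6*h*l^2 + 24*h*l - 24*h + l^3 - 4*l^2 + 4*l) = (l^2 + 7*l + 12)/(l^2 - 4*l + 4)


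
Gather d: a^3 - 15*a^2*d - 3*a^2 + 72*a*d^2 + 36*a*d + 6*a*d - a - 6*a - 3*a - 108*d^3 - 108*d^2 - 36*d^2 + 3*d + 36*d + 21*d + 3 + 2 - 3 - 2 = a^3 - 3*a^2 - 10*a - 108*d^3 + d^2*(72*a - 144) + d*(-15*a^2 + 42*a + 60)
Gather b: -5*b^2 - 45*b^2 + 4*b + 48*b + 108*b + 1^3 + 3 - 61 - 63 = -50*b^2 + 160*b - 120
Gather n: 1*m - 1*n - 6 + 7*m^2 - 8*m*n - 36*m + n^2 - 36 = 7*m^2 - 35*m + n^2 + n*(-8*m - 1) - 42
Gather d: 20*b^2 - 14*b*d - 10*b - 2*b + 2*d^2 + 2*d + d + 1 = 20*b^2 - 12*b + 2*d^2 + d*(3 - 14*b) + 1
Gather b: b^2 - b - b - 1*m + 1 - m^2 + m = b^2 - 2*b - m^2 + 1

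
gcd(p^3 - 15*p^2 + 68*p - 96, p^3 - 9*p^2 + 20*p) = p - 4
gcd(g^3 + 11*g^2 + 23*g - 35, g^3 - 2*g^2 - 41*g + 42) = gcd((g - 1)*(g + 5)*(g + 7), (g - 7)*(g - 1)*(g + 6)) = g - 1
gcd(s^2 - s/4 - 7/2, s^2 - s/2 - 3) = s - 2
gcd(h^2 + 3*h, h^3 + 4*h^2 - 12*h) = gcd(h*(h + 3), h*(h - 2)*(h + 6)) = h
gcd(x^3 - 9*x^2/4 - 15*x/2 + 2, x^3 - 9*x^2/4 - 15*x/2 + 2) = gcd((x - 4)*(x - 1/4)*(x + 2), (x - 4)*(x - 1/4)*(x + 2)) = x^3 - 9*x^2/4 - 15*x/2 + 2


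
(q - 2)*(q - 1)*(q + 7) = q^3 + 4*q^2 - 19*q + 14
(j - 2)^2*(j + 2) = j^3 - 2*j^2 - 4*j + 8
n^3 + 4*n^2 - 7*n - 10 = (n - 2)*(n + 1)*(n + 5)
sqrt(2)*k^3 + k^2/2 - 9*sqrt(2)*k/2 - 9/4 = (k - 3*sqrt(2)/2)*(k + 3*sqrt(2)/2)*(sqrt(2)*k + 1/2)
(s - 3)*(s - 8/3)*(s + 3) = s^3 - 8*s^2/3 - 9*s + 24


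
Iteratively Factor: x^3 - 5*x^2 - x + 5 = (x - 1)*(x^2 - 4*x - 5) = (x - 1)*(x + 1)*(x - 5)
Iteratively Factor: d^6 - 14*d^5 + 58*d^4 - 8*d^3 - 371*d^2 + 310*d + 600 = (d - 5)*(d^5 - 9*d^4 + 13*d^3 + 57*d^2 - 86*d - 120) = (d - 5)^2*(d^4 - 4*d^3 - 7*d^2 + 22*d + 24) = (d - 5)^2*(d - 3)*(d^3 - d^2 - 10*d - 8) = (d - 5)^2*(d - 4)*(d - 3)*(d^2 + 3*d + 2) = (d - 5)^2*(d - 4)*(d - 3)*(d + 1)*(d + 2)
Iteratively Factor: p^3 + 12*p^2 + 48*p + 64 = (p + 4)*(p^2 + 8*p + 16) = (p + 4)^2*(p + 4)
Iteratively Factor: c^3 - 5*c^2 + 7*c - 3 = (c - 3)*(c^2 - 2*c + 1) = (c - 3)*(c - 1)*(c - 1)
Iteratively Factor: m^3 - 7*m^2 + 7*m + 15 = (m - 3)*(m^2 - 4*m - 5) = (m - 3)*(m + 1)*(m - 5)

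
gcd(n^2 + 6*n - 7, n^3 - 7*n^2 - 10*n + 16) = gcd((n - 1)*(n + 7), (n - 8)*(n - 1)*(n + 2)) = n - 1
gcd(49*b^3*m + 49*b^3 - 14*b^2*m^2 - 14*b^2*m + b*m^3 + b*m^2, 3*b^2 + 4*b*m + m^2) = 1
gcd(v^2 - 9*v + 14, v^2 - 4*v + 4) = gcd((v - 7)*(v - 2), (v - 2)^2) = v - 2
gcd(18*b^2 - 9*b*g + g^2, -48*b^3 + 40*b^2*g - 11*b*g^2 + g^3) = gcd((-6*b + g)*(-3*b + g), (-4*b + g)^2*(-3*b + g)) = 3*b - g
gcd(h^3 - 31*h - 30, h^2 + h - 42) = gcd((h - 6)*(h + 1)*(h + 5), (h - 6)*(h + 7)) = h - 6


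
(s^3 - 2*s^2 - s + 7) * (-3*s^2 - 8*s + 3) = -3*s^5 - 2*s^4 + 22*s^3 - 19*s^2 - 59*s + 21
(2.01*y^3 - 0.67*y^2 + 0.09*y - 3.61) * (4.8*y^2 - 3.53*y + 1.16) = 9.648*y^5 - 10.3113*y^4 + 5.1287*y^3 - 18.4229*y^2 + 12.8477*y - 4.1876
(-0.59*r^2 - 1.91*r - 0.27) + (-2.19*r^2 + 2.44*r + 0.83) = -2.78*r^2 + 0.53*r + 0.56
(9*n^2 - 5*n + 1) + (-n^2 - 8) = 8*n^2 - 5*n - 7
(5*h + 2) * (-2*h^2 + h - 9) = -10*h^3 + h^2 - 43*h - 18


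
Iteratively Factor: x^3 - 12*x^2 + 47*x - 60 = (x - 4)*(x^2 - 8*x + 15) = (x - 5)*(x - 4)*(x - 3)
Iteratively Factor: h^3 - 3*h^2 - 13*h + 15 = (h + 3)*(h^2 - 6*h + 5) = (h - 1)*(h + 3)*(h - 5)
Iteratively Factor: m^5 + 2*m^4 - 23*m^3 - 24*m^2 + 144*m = (m - 3)*(m^4 + 5*m^3 - 8*m^2 - 48*m) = (m - 3)*(m + 4)*(m^3 + m^2 - 12*m) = (m - 3)*(m + 4)^2*(m^2 - 3*m) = m*(m - 3)*(m + 4)^2*(m - 3)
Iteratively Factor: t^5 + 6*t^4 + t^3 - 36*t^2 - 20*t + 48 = (t + 2)*(t^4 + 4*t^3 - 7*t^2 - 22*t + 24) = (t + 2)*(t + 4)*(t^3 - 7*t + 6) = (t - 1)*(t + 2)*(t + 4)*(t^2 + t - 6) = (t - 1)*(t + 2)*(t + 3)*(t + 4)*(t - 2)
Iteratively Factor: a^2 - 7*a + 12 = (a - 3)*(a - 4)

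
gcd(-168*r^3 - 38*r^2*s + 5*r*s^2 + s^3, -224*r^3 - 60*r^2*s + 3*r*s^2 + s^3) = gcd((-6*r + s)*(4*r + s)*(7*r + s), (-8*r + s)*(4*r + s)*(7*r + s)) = 28*r^2 + 11*r*s + s^2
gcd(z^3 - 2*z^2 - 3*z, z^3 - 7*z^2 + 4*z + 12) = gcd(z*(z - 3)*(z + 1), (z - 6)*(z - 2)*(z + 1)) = z + 1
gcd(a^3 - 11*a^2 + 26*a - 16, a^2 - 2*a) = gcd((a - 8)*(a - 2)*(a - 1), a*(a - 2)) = a - 2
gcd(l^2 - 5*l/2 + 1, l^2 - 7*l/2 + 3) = l - 2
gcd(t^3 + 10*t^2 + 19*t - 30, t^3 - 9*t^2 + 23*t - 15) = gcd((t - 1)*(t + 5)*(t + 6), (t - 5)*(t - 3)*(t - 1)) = t - 1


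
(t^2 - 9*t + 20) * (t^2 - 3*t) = t^4 - 12*t^3 + 47*t^2 - 60*t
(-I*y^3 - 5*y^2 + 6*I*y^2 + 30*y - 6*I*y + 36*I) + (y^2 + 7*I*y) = -I*y^3 - 4*y^2 + 6*I*y^2 + 30*y + I*y + 36*I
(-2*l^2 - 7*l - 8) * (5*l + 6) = -10*l^3 - 47*l^2 - 82*l - 48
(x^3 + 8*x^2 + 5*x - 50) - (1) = x^3 + 8*x^2 + 5*x - 51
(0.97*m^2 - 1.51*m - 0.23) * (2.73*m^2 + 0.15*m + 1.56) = 2.6481*m^4 - 3.9768*m^3 + 0.6588*m^2 - 2.3901*m - 0.3588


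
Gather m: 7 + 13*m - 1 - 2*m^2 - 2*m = -2*m^2 + 11*m + 6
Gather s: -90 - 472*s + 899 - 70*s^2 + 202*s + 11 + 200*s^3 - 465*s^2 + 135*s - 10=200*s^3 - 535*s^2 - 135*s + 810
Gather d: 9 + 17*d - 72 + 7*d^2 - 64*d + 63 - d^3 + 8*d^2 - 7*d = -d^3 + 15*d^2 - 54*d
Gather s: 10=10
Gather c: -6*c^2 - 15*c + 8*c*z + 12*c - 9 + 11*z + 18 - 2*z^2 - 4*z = -6*c^2 + c*(8*z - 3) - 2*z^2 + 7*z + 9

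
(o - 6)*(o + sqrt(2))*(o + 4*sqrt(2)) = o^3 - 6*o^2 + 5*sqrt(2)*o^2 - 30*sqrt(2)*o + 8*o - 48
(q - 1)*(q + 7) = q^2 + 6*q - 7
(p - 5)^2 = p^2 - 10*p + 25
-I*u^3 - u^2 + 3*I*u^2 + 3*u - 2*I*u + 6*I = (u - 3)*(u - 2*I)*(-I*u + 1)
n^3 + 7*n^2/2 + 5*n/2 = n*(n + 1)*(n + 5/2)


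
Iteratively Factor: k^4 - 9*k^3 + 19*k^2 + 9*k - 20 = (k + 1)*(k^3 - 10*k^2 + 29*k - 20) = (k - 5)*(k + 1)*(k^2 - 5*k + 4) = (k - 5)*(k - 1)*(k + 1)*(k - 4)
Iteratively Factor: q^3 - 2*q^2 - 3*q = (q)*(q^2 - 2*q - 3) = q*(q - 3)*(q + 1)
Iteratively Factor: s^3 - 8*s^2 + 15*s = (s - 3)*(s^2 - 5*s) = s*(s - 3)*(s - 5)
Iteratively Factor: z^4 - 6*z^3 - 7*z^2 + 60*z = (z - 5)*(z^3 - z^2 - 12*z) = z*(z - 5)*(z^2 - z - 12) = z*(z - 5)*(z + 3)*(z - 4)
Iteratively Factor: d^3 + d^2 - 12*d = (d + 4)*(d^2 - 3*d) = (d - 3)*(d + 4)*(d)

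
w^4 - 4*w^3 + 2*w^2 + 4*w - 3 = (w - 3)*(w - 1)^2*(w + 1)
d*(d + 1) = d^2 + d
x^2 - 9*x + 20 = (x - 5)*(x - 4)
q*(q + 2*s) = q^2 + 2*q*s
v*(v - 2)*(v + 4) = v^3 + 2*v^2 - 8*v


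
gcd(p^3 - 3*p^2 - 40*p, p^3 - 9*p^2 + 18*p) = p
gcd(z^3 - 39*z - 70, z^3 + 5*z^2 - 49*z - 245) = z^2 - 2*z - 35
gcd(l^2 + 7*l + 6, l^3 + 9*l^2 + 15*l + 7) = l + 1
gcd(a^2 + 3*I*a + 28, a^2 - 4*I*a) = a - 4*I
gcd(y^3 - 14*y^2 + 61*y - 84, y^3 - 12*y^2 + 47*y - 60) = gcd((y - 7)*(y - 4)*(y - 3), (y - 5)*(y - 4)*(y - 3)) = y^2 - 7*y + 12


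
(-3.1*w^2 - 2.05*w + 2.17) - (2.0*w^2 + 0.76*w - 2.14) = -5.1*w^2 - 2.81*w + 4.31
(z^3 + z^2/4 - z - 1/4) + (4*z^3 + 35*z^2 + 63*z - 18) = 5*z^3 + 141*z^2/4 + 62*z - 73/4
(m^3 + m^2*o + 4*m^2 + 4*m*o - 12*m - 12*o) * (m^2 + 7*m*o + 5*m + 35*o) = m^5 + 8*m^4*o + 9*m^4 + 7*m^3*o^2 + 72*m^3*o + 8*m^3 + 63*m^2*o^2 + 64*m^2*o - 60*m^2 + 56*m*o^2 - 480*m*o - 420*o^2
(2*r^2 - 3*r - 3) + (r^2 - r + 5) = 3*r^2 - 4*r + 2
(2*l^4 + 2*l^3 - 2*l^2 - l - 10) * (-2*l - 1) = -4*l^5 - 6*l^4 + 2*l^3 + 4*l^2 + 21*l + 10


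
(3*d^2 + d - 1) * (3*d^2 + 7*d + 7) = 9*d^4 + 24*d^3 + 25*d^2 - 7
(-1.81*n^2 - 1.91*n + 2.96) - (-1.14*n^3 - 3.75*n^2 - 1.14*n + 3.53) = 1.14*n^3 + 1.94*n^2 - 0.77*n - 0.57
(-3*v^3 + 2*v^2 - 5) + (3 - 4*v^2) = -3*v^3 - 2*v^2 - 2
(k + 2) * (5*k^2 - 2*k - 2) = 5*k^3 + 8*k^2 - 6*k - 4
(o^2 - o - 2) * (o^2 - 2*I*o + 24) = o^4 - o^3 - 2*I*o^3 + 22*o^2 + 2*I*o^2 - 24*o + 4*I*o - 48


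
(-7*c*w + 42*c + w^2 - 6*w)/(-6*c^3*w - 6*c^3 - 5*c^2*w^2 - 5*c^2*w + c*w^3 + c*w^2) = (7*c*w - 42*c - w^2 + 6*w)/(c*(6*c^2*w + 6*c^2 + 5*c*w^2 + 5*c*w - w^3 - w^2))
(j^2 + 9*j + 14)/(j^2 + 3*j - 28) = (j + 2)/(j - 4)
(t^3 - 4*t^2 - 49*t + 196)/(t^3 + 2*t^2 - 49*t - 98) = (t - 4)/(t + 2)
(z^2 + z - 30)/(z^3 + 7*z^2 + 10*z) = (z^2 + z - 30)/(z*(z^2 + 7*z + 10))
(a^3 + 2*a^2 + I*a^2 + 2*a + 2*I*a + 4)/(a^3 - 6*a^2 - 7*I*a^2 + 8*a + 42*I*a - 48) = (a^3 + a^2*(2 + I) + a*(2 + 2*I) + 4)/(a^3 + a^2*(-6 - 7*I) + a*(8 + 42*I) - 48)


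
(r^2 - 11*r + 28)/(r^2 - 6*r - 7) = (r - 4)/(r + 1)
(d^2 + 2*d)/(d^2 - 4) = d/(d - 2)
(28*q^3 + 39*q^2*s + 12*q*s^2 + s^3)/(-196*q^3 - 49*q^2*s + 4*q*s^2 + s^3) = (-q - s)/(7*q - s)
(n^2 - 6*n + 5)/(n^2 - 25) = (n - 1)/(n + 5)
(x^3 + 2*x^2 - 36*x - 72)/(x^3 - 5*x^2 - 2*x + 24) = (x^2 - 36)/(x^2 - 7*x + 12)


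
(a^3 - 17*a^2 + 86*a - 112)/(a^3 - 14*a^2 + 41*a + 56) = (a - 2)/(a + 1)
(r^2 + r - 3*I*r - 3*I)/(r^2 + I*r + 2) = (r^2 + r - 3*I*r - 3*I)/(r^2 + I*r + 2)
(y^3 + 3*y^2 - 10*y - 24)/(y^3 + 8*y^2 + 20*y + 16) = (y - 3)/(y + 2)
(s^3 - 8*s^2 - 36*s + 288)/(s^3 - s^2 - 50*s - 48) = (s - 6)/(s + 1)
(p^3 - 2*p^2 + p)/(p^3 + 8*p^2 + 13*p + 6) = p*(p^2 - 2*p + 1)/(p^3 + 8*p^2 + 13*p + 6)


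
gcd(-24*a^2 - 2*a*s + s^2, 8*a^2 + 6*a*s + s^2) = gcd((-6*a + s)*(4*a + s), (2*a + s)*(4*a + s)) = 4*a + s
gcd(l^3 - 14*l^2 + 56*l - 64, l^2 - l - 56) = l - 8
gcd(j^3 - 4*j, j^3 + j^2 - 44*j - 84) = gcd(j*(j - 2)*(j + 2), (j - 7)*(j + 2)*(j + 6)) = j + 2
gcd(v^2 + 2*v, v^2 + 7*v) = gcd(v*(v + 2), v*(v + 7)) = v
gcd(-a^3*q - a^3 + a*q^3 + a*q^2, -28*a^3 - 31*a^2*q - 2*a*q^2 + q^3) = a + q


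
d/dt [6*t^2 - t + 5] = 12*t - 1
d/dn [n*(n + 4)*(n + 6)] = 3*n^2 + 20*n + 24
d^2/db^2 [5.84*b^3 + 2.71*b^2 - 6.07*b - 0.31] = 35.04*b + 5.42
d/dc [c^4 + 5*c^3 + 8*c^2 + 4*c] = 4*c^3 + 15*c^2 + 16*c + 4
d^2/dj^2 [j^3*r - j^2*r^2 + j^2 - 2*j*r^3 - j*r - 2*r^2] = 6*j*r - 2*r^2 + 2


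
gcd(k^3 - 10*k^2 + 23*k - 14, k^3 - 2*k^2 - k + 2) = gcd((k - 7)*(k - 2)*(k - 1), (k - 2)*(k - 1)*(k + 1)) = k^2 - 3*k + 2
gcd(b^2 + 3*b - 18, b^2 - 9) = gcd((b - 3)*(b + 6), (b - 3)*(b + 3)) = b - 3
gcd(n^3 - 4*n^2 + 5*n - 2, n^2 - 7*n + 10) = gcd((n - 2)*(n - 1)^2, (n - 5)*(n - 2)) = n - 2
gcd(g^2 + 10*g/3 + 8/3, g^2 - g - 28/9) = g + 4/3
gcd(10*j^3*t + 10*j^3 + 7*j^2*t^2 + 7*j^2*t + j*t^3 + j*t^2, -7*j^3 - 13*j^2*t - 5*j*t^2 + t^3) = 1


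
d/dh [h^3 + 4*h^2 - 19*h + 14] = 3*h^2 + 8*h - 19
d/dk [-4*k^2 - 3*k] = -8*k - 3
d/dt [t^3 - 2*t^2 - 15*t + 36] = 3*t^2 - 4*t - 15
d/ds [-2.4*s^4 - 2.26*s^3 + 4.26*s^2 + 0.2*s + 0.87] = -9.6*s^3 - 6.78*s^2 + 8.52*s + 0.2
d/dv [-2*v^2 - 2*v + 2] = -4*v - 2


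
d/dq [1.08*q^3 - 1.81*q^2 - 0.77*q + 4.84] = 3.24*q^2 - 3.62*q - 0.77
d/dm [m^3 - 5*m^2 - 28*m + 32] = 3*m^2 - 10*m - 28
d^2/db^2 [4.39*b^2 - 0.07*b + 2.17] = 8.78000000000000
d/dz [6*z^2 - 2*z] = 12*z - 2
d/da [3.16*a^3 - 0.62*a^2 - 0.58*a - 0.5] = 9.48*a^2 - 1.24*a - 0.58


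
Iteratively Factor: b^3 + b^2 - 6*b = (b + 3)*(b^2 - 2*b) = (b - 2)*(b + 3)*(b)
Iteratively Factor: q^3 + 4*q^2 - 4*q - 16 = (q + 4)*(q^2 - 4) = (q + 2)*(q + 4)*(q - 2)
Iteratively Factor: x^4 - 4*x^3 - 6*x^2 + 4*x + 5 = (x + 1)*(x^3 - 5*x^2 - x + 5) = (x + 1)^2*(x^2 - 6*x + 5) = (x - 1)*(x + 1)^2*(x - 5)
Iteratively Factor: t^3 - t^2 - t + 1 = (t - 1)*(t^2 - 1) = (t - 1)^2*(t + 1)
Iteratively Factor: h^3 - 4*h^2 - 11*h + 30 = (h + 3)*(h^2 - 7*h + 10) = (h - 5)*(h + 3)*(h - 2)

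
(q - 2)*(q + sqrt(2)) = q^2 - 2*q + sqrt(2)*q - 2*sqrt(2)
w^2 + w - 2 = (w - 1)*(w + 2)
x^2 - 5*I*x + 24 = (x - 8*I)*(x + 3*I)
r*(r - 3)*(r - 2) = r^3 - 5*r^2 + 6*r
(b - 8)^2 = b^2 - 16*b + 64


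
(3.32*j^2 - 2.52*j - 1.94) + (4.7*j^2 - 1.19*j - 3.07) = 8.02*j^2 - 3.71*j - 5.01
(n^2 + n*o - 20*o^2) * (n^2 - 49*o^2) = n^4 + n^3*o - 69*n^2*o^2 - 49*n*o^3 + 980*o^4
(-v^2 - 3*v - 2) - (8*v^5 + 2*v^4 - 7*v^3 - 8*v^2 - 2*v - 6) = -8*v^5 - 2*v^4 + 7*v^3 + 7*v^2 - v + 4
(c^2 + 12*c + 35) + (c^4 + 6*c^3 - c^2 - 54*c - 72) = c^4 + 6*c^3 - 42*c - 37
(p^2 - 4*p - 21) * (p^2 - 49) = p^4 - 4*p^3 - 70*p^2 + 196*p + 1029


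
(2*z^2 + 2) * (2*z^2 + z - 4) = 4*z^4 + 2*z^3 - 4*z^2 + 2*z - 8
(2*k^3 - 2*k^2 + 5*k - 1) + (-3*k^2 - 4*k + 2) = 2*k^3 - 5*k^2 + k + 1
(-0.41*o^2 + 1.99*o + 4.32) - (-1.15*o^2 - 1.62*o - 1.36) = 0.74*o^2 + 3.61*o + 5.68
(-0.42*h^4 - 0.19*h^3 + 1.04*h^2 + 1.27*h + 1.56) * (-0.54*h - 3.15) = 0.2268*h^5 + 1.4256*h^4 + 0.0368999999999999*h^3 - 3.9618*h^2 - 4.8429*h - 4.914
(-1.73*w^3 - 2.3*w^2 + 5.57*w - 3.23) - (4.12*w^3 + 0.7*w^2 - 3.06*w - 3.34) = -5.85*w^3 - 3.0*w^2 + 8.63*w + 0.11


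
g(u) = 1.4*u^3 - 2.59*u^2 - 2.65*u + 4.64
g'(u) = 4.2*u^2 - 5.18*u - 2.65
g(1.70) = -0.47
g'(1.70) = 0.68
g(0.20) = 4.02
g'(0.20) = -3.52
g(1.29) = -0.08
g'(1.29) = -2.34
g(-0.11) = 4.90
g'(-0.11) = -2.03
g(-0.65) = 4.88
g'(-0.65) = 2.49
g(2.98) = 10.79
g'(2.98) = 19.21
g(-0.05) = 4.77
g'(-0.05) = -2.38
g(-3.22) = -60.42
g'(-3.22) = 57.58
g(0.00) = 4.64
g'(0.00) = -2.65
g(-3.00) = -48.52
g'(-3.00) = 50.69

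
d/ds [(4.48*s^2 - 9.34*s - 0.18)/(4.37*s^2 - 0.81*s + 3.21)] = (37.187*s^2 + 30.3348*s - 30.1272)/(19.0969*s^4 - 7.0794*s^3 + 28.7115*s^2 - 5.2002*s + 10.3041)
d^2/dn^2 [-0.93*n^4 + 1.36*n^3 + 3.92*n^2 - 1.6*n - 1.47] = -11.16*n^2 + 8.16*n + 7.84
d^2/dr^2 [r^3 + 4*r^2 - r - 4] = 6*r + 8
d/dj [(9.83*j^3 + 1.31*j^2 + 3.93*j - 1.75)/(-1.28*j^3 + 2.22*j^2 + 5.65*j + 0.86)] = (-7.105427357601e-15*j^5 + 23.4994*j^4 + 121.1398*j^3 + 17.3183*j^2 + 10.0232*j + 13.2673)/(1.6384*j^6 - 5.6832*j^5 - 9.5356*j^4 + 22.8844*j^3 + 35.7409*j^2 + 9.718*j + 0.7396)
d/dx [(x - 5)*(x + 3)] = 2*x - 2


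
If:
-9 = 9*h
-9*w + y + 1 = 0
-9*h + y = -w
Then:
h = -1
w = -4/5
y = -41/5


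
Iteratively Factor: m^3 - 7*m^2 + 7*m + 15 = (m - 3)*(m^2 - 4*m - 5) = (m - 3)*(m + 1)*(m - 5)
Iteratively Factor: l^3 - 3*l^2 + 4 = (l + 1)*(l^2 - 4*l + 4) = (l - 2)*(l + 1)*(l - 2)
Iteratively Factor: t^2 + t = (t)*(t + 1)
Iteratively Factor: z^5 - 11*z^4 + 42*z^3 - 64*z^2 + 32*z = (z - 1)*(z^4 - 10*z^3 + 32*z^2 - 32*z) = z*(z - 1)*(z^3 - 10*z^2 + 32*z - 32) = z*(z - 4)*(z - 1)*(z^2 - 6*z + 8) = z*(z - 4)^2*(z - 1)*(z - 2)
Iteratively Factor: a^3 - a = (a - 1)*(a^2 + a) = (a - 1)*(a + 1)*(a)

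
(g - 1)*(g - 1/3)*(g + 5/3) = g^3 + g^2/3 - 17*g/9 + 5/9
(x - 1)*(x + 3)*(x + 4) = x^3 + 6*x^2 + 5*x - 12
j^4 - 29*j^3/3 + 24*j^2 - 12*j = j*(j - 6)*(j - 3)*(j - 2/3)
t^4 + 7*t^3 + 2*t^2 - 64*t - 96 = (t - 3)*(t + 2)*(t + 4)^2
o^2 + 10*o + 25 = (o + 5)^2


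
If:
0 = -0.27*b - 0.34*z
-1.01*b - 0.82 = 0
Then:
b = -0.81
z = 0.64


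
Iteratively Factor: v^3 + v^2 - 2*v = (v)*(v^2 + v - 2) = v*(v - 1)*(v + 2)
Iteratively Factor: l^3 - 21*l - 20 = (l + 4)*(l^2 - 4*l - 5) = (l - 5)*(l + 4)*(l + 1)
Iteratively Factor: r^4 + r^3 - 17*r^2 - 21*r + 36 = (r + 3)*(r^3 - 2*r^2 - 11*r + 12) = (r + 3)^2*(r^2 - 5*r + 4) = (r - 4)*(r + 3)^2*(r - 1)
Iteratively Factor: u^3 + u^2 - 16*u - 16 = (u - 4)*(u^2 + 5*u + 4) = (u - 4)*(u + 4)*(u + 1)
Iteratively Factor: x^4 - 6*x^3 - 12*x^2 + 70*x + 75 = (x - 5)*(x^3 - x^2 - 17*x - 15) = (x - 5)*(x + 3)*(x^2 - 4*x - 5) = (x - 5)*(x + 1)*(x + 3)*(x - 5)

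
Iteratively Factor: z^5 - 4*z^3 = (z - 2)*(z^4 + 2*z^3) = z*(z - 2)*(z^3 + 2*z^2) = z^2*(z - 2)*(z^2 + 2*z) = z^2*(z - 2)*(z + 2)*(z)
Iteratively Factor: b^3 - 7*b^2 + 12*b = (b - 4)*(b^2 - 3*b) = b*(b - 4)*(b - 3)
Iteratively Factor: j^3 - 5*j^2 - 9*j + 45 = (j - 5)*(j^2 - 9) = (j - 5)*(j + 3)*(j - 3)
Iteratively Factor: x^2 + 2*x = (x)*(x + 2)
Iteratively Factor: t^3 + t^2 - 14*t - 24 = (t + 3)*(t^2 - 2*t - 8) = (t + 2)*(t + 3)*(t - 4)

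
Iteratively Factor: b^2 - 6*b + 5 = (b - 5)*(b - 1)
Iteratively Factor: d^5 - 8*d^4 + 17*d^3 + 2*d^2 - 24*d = (d - 3)*(d^4 - 5*d^3 + 2*d^2 + 8*d) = d*(d - 3)*(d^3 - 5*d^2 + 2*d + 8) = d*(d - 3)*(d - 2)*(d^2 - 3*d - 4) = d*(d - 3)*(d - 2)*(d + 1)*(d - 4)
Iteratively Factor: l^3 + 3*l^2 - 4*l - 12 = (l + 3)*(l^2 - 4) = (l + 2)*(l + 3)*(l - 2)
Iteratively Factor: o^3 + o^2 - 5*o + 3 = (o - 1)*(o^2 + 2*o - 3) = (o - 1)^2*(o + 3)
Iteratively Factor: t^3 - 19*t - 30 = (t + 3)*(t^2 - 3*t - 10) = (t - 5)*(t + 3)*(t + 2)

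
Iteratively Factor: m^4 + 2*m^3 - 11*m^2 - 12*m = (m + 1)*(m^3 + m^2 - 12*m) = m*(m + 1)*(m^2 + m - 12) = m*(m + 1)*(m + 4)*(m - 3)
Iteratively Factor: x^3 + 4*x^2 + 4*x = (x + 2)*(x^2 + 2*x) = x*(x + 2)*(x + 2)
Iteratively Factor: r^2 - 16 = (r + 4)*(r - 4)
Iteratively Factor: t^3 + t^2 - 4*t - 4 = (t + 1)*(t^2 - 4) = (t + 1)*(t + 2)*(t - 2)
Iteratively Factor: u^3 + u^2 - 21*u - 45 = (u + 3)*(u^2 - 2*u - 15) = (u - 5)*(u + 3)*(u + 3)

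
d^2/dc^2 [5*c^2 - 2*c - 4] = 10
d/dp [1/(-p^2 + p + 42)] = (2*p - 1)/(-p^2 + p + 42)^2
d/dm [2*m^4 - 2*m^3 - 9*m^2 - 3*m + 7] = 8*m^3 - 6*m^2 - 18*m - 3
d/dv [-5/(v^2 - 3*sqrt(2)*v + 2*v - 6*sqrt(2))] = 5*(2*v - 3*sqrt(2) + 2)/(v^2 - 3*sqrt(2)*v + 2*v - 6*sqrt(2))^2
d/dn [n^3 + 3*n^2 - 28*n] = 3*n^2 + 6*n - 28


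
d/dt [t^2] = 2*t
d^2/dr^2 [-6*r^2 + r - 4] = -12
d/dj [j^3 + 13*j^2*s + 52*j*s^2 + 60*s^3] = 3*j^2 + 26*j*s + 52*s^2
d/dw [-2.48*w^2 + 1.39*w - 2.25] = 1.39 - 4.96*w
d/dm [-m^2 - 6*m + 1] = -2*m - 6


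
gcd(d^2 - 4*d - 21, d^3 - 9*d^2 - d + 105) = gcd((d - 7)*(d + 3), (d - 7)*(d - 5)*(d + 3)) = d^2 - 4*d - 21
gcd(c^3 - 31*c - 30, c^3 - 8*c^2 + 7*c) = 1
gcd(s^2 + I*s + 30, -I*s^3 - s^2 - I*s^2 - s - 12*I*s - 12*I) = 1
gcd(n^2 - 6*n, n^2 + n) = n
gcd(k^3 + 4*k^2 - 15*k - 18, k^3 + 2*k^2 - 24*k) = k + 6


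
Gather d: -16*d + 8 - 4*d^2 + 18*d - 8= -4*d^2 + 2*d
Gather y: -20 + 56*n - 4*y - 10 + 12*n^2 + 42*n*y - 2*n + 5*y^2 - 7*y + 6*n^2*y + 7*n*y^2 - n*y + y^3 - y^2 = 12*n^2 + 54*n + y^3 + y^2*(7*n + 4) + y*(6*n^2 + 41*n - 11) - 30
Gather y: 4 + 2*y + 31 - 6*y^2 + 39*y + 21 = -6*y^2 + 41*y + 56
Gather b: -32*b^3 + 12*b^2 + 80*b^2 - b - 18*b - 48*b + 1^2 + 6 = -32*b^3 + 92*b^2 - 67*b + 7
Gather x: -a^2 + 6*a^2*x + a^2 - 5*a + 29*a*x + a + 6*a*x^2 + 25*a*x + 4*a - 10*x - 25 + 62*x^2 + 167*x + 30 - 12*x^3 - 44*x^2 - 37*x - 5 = -12*x^3 + x^2*(6*a + 18) + x*(6*a^2 + 54*a + 120)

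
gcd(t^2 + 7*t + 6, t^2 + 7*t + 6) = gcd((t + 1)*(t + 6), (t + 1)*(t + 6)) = t^2 + 7*t + 6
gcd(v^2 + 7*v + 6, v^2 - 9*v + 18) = 1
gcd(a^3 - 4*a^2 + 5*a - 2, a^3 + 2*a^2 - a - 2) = a - 1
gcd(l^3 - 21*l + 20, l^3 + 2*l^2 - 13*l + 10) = l^2 + 4*l - 5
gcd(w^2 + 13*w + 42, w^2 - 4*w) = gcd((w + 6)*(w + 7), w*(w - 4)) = 1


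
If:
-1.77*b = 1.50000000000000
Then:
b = -0.85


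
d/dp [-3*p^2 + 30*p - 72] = 30 - 6*p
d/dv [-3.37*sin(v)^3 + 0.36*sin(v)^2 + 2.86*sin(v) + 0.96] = (-10.11*sin(v)^2 + 0.72*sin(v) + 2.86)*cos(v)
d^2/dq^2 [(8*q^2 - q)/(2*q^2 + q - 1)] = 2*(-20*q^3 + 48*q^2 - 6*q + 7)/(8*q^6 + 12*q^5 - 6*q^4 - 11*q^3 + 3*q^2 + 3*q - 1)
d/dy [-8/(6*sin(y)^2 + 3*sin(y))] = 8*(4/tan(y) + cos(y)/sin(y)^2)/(3*(2*sin(y) + 1)^2)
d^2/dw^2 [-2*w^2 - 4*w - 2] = -4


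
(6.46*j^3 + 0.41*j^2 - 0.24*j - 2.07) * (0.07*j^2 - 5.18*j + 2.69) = 0.4522*j^5 - 33.4341*j^4 + 15.2368*j^3 + 2.2012*j^2 + 10.077*j - 5.5683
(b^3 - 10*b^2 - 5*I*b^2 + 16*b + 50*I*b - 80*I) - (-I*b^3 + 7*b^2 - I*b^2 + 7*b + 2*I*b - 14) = b^3 + I*b^3 - 17*b^2 - 4*I*b^2 + 9*b + 48*I*b + 14 - 80*I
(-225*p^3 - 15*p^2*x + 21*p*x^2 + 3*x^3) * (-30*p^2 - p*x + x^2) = 6750*p^5 + 675*p^4*x - 840*p^3*x^2 - 126*p^2*x^3 + 18*p*x^4 + 3*x^5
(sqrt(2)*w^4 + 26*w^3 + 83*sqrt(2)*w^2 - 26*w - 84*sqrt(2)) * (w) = sqrt(2)*w^5 + 26*w^4 + 83*sqrt(2)*w^3 - 26*w^2 - 84*sqrt(2)*w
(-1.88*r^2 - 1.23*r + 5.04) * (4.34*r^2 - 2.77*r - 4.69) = -8.1592*r^4 - 0.1306*r^3 + 34.0979*r^2 - 8.1921*r - 23.6376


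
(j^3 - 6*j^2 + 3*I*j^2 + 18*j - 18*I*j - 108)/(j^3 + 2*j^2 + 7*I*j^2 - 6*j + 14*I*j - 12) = (j^2 - 3*j*(2 + I) + 18*I)/(j^2 + j*(2 + I) + 2*I)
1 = 1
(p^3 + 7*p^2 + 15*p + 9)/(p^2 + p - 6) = (p^2 + 4*p + 3)/(p - 2)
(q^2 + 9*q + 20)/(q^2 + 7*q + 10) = (q + 4)/(q + 2)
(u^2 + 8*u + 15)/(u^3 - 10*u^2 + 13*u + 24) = (u^2 + 8*u + 15)/(u^3 - 10*u^2 + 13*u + 24)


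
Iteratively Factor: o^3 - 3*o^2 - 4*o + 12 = (o + 2)*(o^2 - 5*o + 6) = (o - 2)*(o + 2)*(o - 3)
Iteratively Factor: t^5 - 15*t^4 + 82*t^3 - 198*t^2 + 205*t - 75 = (t - 3)*(t^4 - 12*t^3 + 46*t^2 - 60*t + 25) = (t - 3)*(t - 1)*(t^3 - 11*t^2 + 35*t - 25) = (t - 5)*(t - 3)*(t - 1)*(t^2 - 6*t + 5) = (t - 5)^2*(t - 3)*(t - 1)*(t - 1)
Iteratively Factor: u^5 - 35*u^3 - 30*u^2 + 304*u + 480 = (u + 2)*(u^4 - 2*u^3 - 31*u^2 + 32*u + 240) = (u - 5)*(u + 2)*(u^3 + 3*u^2 - 16*u - 48) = (u - 5)*(u + 2)*(u + 3)*(u^2 - 16) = (u - 5)*(u - 4)*(u + 2)*(u + 3)*(u + 4)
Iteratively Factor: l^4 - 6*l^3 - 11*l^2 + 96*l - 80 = (l - 4)*(l^3 - 2*l^2 - 19*l + 20) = (l - 5)*(l - 4)*(l^2 + 3*l - 4) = (l - 5)*(l - 4)*(l + 4)*(l - 1)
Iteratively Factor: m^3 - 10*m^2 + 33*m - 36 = (m - 3)*(m^2 - 7*m + 12) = (m - 3)^2*(m - 4)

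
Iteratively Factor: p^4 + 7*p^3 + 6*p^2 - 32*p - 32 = (p + 1)*(p^3 + 6*p^2 - 32) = (p - 2)*(p + 1)*(p^2 + 8*p + 16) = (p - 2)*(p + 1)*(p + 4)*(p + 4)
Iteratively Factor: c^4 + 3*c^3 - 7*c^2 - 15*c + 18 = (c - 2)*(c^3 + 5*c^2 + 3*c - 9) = (c - 2)*(c + 3)*(c^2 + 2*c - 3) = (c - 2)*(c + 3)^2*(c - 1)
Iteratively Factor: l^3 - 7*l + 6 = (l + 3)*(l^2 - 3*l + 2) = (l - 1)*(l + 3)*(l - 2)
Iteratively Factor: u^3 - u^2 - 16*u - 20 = (u + 2)*(u^2 - 3*u - 10) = (u + 2)^2*(u - 5)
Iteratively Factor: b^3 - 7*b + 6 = (b - 1)*(b^2 + b - 6) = (b - 1)*(b + 3)*(b - 2)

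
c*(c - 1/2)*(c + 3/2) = c^3 + c^2 - 3*c/4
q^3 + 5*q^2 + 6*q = q*(q + 2)*(q + 3)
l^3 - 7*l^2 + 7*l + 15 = (l - 5)*(l - 3)*(l + 1)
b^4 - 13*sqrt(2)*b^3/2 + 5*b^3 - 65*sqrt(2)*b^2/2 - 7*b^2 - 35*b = b*(b + 5)*(b - 7*sqrt(2))*(b + sqrt(2)/2)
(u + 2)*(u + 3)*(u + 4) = u^3 + 9*u^2 + 26*u + 24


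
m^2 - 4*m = m*(m - 4)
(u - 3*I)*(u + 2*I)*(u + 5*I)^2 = u^4 + 9*I*u^3 - 9*u^2 + 85*I*u - 150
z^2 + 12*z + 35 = (z + 5)*(z + 7)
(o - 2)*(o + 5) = o^2 + 3*o - 10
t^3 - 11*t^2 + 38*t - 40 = (t - 5)*(t - 4)*(t - 2)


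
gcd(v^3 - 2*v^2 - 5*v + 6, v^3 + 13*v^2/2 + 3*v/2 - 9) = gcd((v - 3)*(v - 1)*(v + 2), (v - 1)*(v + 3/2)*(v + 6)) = v - 1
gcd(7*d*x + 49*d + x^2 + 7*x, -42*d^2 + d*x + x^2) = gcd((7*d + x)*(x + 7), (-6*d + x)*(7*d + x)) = 7*d + x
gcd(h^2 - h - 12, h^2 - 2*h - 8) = h - 4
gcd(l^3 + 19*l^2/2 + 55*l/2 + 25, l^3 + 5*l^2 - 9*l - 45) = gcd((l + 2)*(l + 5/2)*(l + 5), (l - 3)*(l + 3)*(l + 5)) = l + 5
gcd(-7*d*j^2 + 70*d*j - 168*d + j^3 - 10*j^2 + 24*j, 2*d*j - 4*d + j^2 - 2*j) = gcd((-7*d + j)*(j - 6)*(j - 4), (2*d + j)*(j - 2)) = 1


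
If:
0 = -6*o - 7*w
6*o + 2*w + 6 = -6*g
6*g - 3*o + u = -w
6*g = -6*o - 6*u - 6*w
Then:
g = -28/53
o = -35/53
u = 33/53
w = 30/53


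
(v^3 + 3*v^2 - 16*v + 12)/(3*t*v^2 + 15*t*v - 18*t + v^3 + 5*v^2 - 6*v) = (v - 2)/(3*t + v)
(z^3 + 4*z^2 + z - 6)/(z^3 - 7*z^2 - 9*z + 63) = (z^2 + z - 2)/(z^2 - 10*z + 21)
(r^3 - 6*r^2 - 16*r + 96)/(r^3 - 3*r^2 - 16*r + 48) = (r - 6)/(r - 3)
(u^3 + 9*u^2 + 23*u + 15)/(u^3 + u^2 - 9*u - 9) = (u + 5)/(u - 3)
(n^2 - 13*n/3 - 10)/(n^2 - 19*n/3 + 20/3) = (3*n^2 - 13*n - 30)/(3*n^2 - 19*n + 20)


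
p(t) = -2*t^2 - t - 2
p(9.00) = -173.00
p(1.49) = -7.93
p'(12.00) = -49.00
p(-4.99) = -46.81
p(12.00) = -302.00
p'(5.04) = -21.16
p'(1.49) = -6.96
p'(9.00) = -37.00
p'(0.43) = -2.72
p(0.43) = -2.80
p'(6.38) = -26.52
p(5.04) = -57.84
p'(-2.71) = 9.84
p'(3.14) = -13.56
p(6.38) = -89.79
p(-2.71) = -13.98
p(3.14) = -24.86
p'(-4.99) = 18.96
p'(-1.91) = 6.64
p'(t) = -4*t - 1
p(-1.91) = -7.39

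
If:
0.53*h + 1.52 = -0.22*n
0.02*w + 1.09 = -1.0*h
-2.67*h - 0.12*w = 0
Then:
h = -1.96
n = -2.18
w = 43.70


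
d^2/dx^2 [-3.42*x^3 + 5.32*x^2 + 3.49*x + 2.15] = 10.64 - 20.52*x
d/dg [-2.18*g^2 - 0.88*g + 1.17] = -4.36*g - 0.88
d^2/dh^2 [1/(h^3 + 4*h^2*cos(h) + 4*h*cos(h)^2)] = 4*(h^3*cos(h) - 8*h^2*sin(h) - 2*h^2*cos(2*h) + 7*h^2 - 2*h*sin(2*h) + 4*h*cos(h) + cos(2*h) + 1)/(h^3*(h + 2*cos(h))^4)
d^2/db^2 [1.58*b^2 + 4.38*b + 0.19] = 3.16000000000000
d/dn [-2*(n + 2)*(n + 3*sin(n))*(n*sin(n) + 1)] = -2*(n + 2)*(n + 3*sin(n))*(n*cos(n) + sin(n)) - 2*(n + 2)*(n*sin(n) + 1)*(3*cos(n) + 1) - 2*(n + 3*sin(n))*(n*sin(n) + 1)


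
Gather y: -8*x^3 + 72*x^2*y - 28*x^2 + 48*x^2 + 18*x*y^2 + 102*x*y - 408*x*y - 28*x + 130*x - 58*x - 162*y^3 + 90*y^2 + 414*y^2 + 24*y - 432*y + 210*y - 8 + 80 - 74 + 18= -8*x^3 + 20*x^2 + 44*x - 162*y^3 + y^2*(18*x + 504) + y*(72*x^2 - 306*x - 198) + 16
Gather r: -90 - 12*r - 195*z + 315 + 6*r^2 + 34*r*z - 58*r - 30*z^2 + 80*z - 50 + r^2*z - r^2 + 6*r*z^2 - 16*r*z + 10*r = r^2*(z + 5) + r*(6*z^2 + 18*z - 60) - 30*z^2 - 115*z + 175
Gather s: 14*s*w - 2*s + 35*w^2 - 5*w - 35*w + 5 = s*(14*w - 2) + 35*w^2 - 40*w + 5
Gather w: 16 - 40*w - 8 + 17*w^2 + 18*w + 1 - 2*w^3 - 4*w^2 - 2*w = -2*w^3 + 13*w^2 - 24*w + 9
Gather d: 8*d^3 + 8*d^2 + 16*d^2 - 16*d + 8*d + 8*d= 8*d^3 + 24*d^2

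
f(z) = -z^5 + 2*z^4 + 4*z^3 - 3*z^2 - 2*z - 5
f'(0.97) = 6.35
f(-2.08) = 26.55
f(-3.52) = 637.85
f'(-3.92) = -1456.60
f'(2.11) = 14.81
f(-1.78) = 4.44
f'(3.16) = -147.26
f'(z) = -5*z^4 + 8*z^3 + 12*z^2 - 6*z - 2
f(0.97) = -5.20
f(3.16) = -30.72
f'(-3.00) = -497.00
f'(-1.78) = -48.61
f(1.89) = 8.91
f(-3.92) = 1113.66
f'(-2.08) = -103.18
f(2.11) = 12.82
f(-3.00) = 271.00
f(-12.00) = 282979.00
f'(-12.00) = -115706.00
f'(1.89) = 19.74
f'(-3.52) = -948.72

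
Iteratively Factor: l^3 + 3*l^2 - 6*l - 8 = (l + 4)*(l^2 - l - 2) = (l - 2)*(l + 4)*(l + 1)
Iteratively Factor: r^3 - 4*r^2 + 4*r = (r - 2)*(r^2 - 2*r) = (r - 2)^2*(r)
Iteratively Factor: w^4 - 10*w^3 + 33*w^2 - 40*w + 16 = (w - 1)*(w^3 - 9*w^2 + 24*w - 16) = (w - 4)*(w - 1)*(w^2 - 5*w + 4) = (w - 4)*(w - 1)^2*(w - 4)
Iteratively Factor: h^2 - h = (h)*(h - 1)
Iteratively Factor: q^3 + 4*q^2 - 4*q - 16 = (q + 2)*(q^2 + 2*q - 8) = (q - 2)*(q + 2)*(q + 4)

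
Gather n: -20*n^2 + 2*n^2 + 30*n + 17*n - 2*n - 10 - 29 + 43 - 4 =-18*n^2 + 45*n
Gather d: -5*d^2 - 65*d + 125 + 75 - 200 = -5*d^2 - 65*d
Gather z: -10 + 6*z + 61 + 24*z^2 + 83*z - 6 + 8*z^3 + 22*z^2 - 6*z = 8*z^3 + 46*z^2 + 83*z + 45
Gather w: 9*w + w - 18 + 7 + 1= 10*w - 10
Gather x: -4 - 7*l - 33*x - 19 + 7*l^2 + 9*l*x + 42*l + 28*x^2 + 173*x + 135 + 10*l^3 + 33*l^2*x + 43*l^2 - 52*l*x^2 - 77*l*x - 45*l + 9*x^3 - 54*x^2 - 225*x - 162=10*l^3 + 50*l^2 - 10*l + 9*x^3 + x^2*(-52*l - 26) + x*(33*l^2 - 68*l - 85) - 50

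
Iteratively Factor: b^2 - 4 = (b - 2)*(b + 2)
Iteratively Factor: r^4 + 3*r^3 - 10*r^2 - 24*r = (r)*(r^3 + 3*r^2 - 10*r - 24) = r*(r + 2)*(r^2 + r - 12) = r*(r - 3)*(r + 2)*(r + 4)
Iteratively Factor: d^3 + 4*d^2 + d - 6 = (d + 2)*(d^2 + 2*d - 3) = (d - 1)*(d + 2)*(d + 3)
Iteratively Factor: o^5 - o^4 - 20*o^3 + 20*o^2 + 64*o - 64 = (o + 4)*(o^4 - 5*o^3 + 20*o - 16) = (o + 2)*(o + 4)*(o^3 - 7*o^2 + 14*o - 8) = (o - 4)*(o + 2)*(o + 4)*(o^2 - 3*o + 2) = (o - 4)*(o - 2)*(o + 2)*(o + 4)*(o - 1)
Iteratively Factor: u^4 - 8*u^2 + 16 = (u - 2)*(u^3 + 2*u^2 - 4*u - 8) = (u - 2)^2*(u^2 + 4*u + 4) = (u - 2)^2*(u + 2)*(u + 2)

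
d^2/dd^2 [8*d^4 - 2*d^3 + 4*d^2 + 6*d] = 96*d^2 - 12*d + 8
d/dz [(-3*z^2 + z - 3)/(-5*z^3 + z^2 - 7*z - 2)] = (-15*z^4 + 10*z^3 - 25*z^2 + 18*z - 23)/(25*z^6 - 10*z^5 + 71*z^4 + 6*z^3 + 45*z^2 + 28*z + 4)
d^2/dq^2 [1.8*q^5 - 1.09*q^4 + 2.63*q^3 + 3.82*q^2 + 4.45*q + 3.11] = 36.0*q^3 - 13.08*q^2 + 15.78*q + 7.64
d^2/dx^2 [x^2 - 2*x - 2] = 2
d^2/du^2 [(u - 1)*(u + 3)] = 2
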